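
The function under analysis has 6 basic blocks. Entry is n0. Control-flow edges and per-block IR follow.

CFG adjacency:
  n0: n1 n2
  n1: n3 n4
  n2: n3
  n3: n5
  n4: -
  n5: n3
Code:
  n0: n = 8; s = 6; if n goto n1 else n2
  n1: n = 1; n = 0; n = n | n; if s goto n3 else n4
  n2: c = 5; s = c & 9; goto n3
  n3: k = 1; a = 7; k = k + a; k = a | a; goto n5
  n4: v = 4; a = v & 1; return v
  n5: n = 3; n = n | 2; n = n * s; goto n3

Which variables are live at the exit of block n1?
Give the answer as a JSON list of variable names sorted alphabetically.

Answer: ["s"]

Working:
def/use:
  n0: {n,s} / ∅
  n1: {n} / {s}
  n2: {c,s} / ∅
  n3: {a,k} / ∅
  n4: {a,v} / ∅
  n5: {n} / {s}

Backward fixpoint:
  n0: in=∅ out={s}
  n1: in={s} out={s}
  n2: in=∅ out={s}
  n3: in={s} out={s}
  n4: in=∅ out=∅
  n5: in={s} out={s}

live-out(n1) = ["s"]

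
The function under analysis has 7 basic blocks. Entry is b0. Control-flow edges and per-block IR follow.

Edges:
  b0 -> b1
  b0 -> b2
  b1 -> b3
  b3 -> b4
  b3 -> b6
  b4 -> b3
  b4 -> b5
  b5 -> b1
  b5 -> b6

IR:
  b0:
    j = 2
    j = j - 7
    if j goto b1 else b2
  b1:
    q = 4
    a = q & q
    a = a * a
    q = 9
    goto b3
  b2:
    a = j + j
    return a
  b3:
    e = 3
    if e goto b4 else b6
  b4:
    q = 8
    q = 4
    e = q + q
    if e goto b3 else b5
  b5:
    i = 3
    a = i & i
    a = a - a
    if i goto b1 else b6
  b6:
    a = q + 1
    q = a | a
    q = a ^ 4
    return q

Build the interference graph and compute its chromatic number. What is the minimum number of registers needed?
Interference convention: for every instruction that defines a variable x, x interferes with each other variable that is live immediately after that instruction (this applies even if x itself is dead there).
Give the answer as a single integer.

def/use:
  b0: def={j} ue=∅
  b1: def={a,q} ue=∅
  b2: def={a} ue={j}
  b3: def={e} ue=∅
  b4: def={e,q} ue=∅
  b5: def={a,i} ue=∅
  b6: def={a,q} ue={q}

Live sets:
  live b0: ∅→{j}
  live b1: ∅→{q}
  live b2: {j}→∅
  live b3: {q}→{q}
  live b4: ∅→{q}
  live b5: {q}→{q}
  live b6: {q}→∅

Interference:
  a↔{i,q}
  e↔{q}
  i↔{a,q}
  j↔∅
  q↔{a,e,i}

Chromatic number:
  lower bound: {a,i,q} mutually conflict ⇒ χ ≥ 3
  3-colouring: c0={j,q}  c1={a,e}  c2={i}
  χ = 3

Answer: 3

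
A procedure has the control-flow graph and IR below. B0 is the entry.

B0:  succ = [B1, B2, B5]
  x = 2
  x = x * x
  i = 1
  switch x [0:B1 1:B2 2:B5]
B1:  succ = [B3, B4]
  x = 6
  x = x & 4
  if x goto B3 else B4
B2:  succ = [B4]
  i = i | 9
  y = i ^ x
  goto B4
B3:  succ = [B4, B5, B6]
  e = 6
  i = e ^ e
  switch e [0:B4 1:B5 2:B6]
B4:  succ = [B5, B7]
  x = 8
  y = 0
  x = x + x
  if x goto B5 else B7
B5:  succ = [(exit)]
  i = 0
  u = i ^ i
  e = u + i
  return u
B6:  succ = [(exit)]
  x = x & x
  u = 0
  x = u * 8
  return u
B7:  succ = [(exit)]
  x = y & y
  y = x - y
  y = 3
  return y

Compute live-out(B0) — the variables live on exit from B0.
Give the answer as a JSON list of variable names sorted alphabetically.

Answer: ["i", "x"]

Analysis:
Block summaries:
  B0: {i,x} / ∅
  B1: {x} / ∅
  B2: {i,y} / {i,x}
  B3: {e,i} / ∅
  B4: {x,y} / ∅
  B5: {e,i,u} / ∅
  B6: {u,x} / {x}
  B7: {x,y} / {y}

Backward fixpoint:
  live B0: ∅→{i,x}
  live B1: ∅→{x}
  live B2: {i,x}→∅
  live B3: {x}→{x}
  live B4: ∅→{y}
  live B5: ∅→∅
  live B6: {x}→∅
  live B7: {y}→∅

live-out(B0) = ["i", "x"]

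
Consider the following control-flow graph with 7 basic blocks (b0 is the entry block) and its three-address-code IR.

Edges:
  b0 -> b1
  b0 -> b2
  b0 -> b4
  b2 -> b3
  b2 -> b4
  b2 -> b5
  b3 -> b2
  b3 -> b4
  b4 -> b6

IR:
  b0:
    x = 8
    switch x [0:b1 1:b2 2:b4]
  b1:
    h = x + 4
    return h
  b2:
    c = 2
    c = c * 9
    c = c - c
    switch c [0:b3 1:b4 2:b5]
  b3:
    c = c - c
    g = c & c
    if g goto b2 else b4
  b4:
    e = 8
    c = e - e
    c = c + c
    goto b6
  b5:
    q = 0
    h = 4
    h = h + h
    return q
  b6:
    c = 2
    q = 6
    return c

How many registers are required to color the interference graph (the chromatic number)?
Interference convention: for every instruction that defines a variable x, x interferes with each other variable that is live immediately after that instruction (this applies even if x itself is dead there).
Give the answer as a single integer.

Per-block:
  b0: {x} / ∅
  b1: {h} / {x}
  b2: {c} / ∅
  b3: {c,g} / {c}
  b4: {c,e} / ∅
  b5: {h,q} / ∅
  b6: {c,q} / ∅

Backward fixpoint:
  b0: in=∅ out={x}
  b1: in={x} out=∅
  b2: in=∅ out={c}
  b3: in={c} out=∅
  b4: in=∅ out=∅
  b5: in=∅ out=∅
  b6: in=∅ out=∅

Interfere edges:
  c: {q}
  e: ∅
  g: ∅
  h: {q}
  q: {c,h}
  x: ∅

Colouring:
  {c,q} pairwise interfere (2-clique) ⇒ χ ≥ 2
  assign c→R1 e→R0 g→R0 h→R1 q→R0 x→R0 — no edge inside a register ⇒ χ ≤ 2
  χ = 2

Answer: 2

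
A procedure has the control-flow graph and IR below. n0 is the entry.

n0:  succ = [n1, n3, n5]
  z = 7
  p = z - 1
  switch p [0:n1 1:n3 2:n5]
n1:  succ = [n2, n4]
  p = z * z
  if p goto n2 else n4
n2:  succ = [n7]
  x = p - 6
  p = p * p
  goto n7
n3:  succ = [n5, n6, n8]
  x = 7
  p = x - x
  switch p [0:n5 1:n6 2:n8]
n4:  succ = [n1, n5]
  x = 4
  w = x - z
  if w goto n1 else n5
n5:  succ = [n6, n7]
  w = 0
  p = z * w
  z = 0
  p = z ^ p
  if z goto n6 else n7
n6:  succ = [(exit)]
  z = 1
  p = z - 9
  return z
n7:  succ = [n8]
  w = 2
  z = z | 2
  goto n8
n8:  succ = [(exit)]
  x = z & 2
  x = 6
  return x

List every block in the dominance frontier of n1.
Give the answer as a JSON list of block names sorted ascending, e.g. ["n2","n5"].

idom tree: n1←n0 n2←n1 n3←n0 n4←n1 n5←n0 n6←n0 n7←n0 n8←n0
Dom∩ at merges:
  n1: preds {n0,n4}: {n0} ∩ {n0,n1,n4} = {n0}; idom=n0
  n5: preds {n0,n3,n4}: {n0} ∩ {n0,n3} ∩ {n0,n1,n4} = {n0}; idom=n0
  n6: preds {n3,n5}: {n0,n3} ∩ {n0,n5} = {n0}; idom=n0
  n7: preds {n2,n5}: {n0,n1,n2} ∩ {n0,n5} = {n0}; idom=n0
  n8: preds {n3,n7}: {n0,n3} ∩ {n0,n7} = {n0}; idom=n0

DF walk-up:
  join n1 pred n0: · stop@n0
  join n1 pred n4: n4→n1 stop@n0
  join n5 pred n0: · stop@n0
  join n5 pred n3: n3 stop@n0
  join n5 pred n4: n4→n1 stop@n0
  join n6 pred n3: n3 stop@n0
  join n6 pred n5: n5 stop@n0
  join n7 pred n2: n2→n1 stop@n0
  join n7 pred n5: n5 stop@n0
  join n8 pred n3: n3 stop@n0
  join n8 pred n7: n7 stop@n0
  n0 → ∅
  n1 → {n1,n5,n7}
  n2 → {n7}
  n3 → {n5,n6,n8}
  n4 → {n1,n5}
  n5 → {n6,n7}
  n6 → ∅
  n7 → {n8}
  n8 → ∅

DF(n1) = ["n1", "n5", "n7"]

Answer: ["n1", "n5", "n7"]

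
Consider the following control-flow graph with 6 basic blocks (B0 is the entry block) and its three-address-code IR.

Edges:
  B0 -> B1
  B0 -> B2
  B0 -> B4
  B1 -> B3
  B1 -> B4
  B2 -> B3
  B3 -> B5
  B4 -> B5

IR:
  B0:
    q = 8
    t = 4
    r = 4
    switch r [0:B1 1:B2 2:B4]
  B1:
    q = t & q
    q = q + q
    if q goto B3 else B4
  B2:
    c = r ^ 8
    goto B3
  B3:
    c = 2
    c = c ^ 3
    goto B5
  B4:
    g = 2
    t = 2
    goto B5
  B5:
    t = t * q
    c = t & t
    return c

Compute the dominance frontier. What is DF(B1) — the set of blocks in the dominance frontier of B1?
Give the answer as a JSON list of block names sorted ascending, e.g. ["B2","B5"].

idom tree: B1←B0 B2←B0 B3←B0 B4←B0 B5←B0
Dom at joins:
  B3: preds {B1,B2}: {B0,B1} ∩ {B0,B2} = {B0}; idom=B0
  B4: preds {B0,B1}: {B0} ∩ {B0,B1} = {B0}; idom=B0
  B5: preds {B3,B4}: {B0,B3} ∩ {B0,B4} = {B0}; idom=B0

DF derivation:
  B3←B1: walk B1 to B0
  B3←B2: walk B2 to B0
  B4←B0: walk · to B0
  B4←B1: walk B1 to B0
  B5←B3: walk B3 to B0
  B5←B4: walk B4 to B0
  B0 → ∅
  B1 → {B3,B4}
  B2 → {B3}
  B3 → {B5}
  B4 → {B5}
  B5 → ∅

DF(B1) = ["B3", "B4"]

Answer: ["B3", "B4"]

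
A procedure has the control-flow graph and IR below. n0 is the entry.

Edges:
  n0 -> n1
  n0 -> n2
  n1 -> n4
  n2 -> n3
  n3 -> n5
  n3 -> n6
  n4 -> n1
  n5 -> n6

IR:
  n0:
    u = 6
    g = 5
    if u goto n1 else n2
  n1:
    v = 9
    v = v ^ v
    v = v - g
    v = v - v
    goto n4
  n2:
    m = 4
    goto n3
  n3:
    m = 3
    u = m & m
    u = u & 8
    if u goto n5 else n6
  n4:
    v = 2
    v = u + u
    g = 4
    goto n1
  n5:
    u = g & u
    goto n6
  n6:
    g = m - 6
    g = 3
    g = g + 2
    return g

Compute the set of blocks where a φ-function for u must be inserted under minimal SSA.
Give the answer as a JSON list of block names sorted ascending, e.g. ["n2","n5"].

idom tree: n1←n0 n2←n0 n3←n2 n4←n1 n5←n3 n6←n3
Join-block Dom:
  n1: preds {n0,n4}: {n0} ∩ {n0,n1,n4} = {n0}; idom=n0
  n6: preds {n3,n5}: {n0,n2,n3} ∩ {n0,n2,n3,n5} = {n0,n2,n3}; idom=n3

Frontier:
  join n1 pred n0: · stop@n0
  join n1 pred n4: n4→n1 stop@n0
  join n6 pred n3: · stop@n3
  join n6 pred n5: n5 stop@n3
  n0: DF=∅
  n1: DF={n1}
  n2: DF=∅
  n3: DF=∅
  n4: DF={n1}
  n5: DF={n6}
  n6: DF=∅

φ for u: defs {n0,n3,n5}
  DF⁺ = {n6}

Answer: ["n6"]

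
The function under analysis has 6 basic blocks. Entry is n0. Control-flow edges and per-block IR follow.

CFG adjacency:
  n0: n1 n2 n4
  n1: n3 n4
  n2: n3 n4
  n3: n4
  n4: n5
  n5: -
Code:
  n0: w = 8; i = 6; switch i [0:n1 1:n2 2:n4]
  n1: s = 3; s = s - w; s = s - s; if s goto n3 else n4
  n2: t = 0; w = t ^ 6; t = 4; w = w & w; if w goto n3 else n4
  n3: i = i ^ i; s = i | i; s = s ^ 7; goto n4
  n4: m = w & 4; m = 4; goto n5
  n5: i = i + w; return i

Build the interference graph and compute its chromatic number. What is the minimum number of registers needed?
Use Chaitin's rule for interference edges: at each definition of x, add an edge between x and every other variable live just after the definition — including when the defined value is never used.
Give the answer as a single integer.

Block summaries:
  n0 def {i,w} use ∅
  n1 def {s} use {w}
  n2 def {t,w} use ∅
  n3 def {i,s} use {i}
  n4 def {m} use {w}
  n5 def {i} use {i,w}

Live sets:
  n0 li=∅ lo={i,w}
  n1 li={i,w} lo={i,w}
  n2 li={i} lo={i,w}
  n3 li={i,w} lo={i,w}
  n4 li={i,w} lo={i,w}
  n5 li={i,w} lo=∅

Interfere edges:
  i: {m,s,t,w}
  m: {i,w}
  s: {i,w}
  t: {i,w}
  w: {i,m,s,t}

Chromatic number:
  clique {i,m,w} ⇒ need ≥ 3
  3-colouring: R0={i}  R1={w}  R2={m,s,t}
  χ = 3

Answer: 3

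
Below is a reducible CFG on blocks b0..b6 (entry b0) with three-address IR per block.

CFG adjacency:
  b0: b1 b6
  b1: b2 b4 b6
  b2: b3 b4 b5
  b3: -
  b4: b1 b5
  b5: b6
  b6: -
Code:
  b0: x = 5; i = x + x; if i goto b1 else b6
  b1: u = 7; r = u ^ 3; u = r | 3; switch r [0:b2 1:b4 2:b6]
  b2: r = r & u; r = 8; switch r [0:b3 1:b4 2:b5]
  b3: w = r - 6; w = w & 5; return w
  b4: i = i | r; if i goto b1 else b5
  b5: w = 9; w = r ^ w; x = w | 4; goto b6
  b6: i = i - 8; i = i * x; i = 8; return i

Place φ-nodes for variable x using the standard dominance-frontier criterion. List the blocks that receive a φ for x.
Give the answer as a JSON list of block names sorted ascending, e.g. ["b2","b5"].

Answer: ["b6"]

Derivation:
idom tree: b1←b0 b2←b1 b3←b2 b4←b1 b5←b1 b6←b0
Dom∩ at merges:
  b1: preds {b0,b4}: {b0} ∩ {b0,b1,b4} = {b0}; idom=b0
  b4: preds {b1,b2}: {b0,b1} ∩ {b0,b1,b2} = {b0,b1}; idom=b1
  b5: preds {b2,b4}: {b0,b1,b2} ∩ {b0,b1,b4} = {b0,b1}; idom=b1
  b6: preds {b0,b1,b5}: {b0} ∩ {b0,b1} ∩ {b0,b1,b5} = {b0}; idom=b0

Frontier:
  b1←b0: walk · to b0
  b1←b4: walk b4→b1 to b0
  b4←b1: walk · to b1
  b4←b2: walk b2 to b1
  b5←b2: walk b2 to b1
  b5←b4: walk b4 to b1
  b6←b0: walk · to b0
  b6←b1: walk b1 to b0
  b6←b5: walk b5→b1 to b0
  b0 → ∅
  b1 → {b1,b6}
  b2 → {b4,b5}
  b3 → ∅
  b4 → {b1,b5}
  b5 → {b6}
  b6 → ∅

φ for x: defs {b0,b5}
  DF⁺ = {b6}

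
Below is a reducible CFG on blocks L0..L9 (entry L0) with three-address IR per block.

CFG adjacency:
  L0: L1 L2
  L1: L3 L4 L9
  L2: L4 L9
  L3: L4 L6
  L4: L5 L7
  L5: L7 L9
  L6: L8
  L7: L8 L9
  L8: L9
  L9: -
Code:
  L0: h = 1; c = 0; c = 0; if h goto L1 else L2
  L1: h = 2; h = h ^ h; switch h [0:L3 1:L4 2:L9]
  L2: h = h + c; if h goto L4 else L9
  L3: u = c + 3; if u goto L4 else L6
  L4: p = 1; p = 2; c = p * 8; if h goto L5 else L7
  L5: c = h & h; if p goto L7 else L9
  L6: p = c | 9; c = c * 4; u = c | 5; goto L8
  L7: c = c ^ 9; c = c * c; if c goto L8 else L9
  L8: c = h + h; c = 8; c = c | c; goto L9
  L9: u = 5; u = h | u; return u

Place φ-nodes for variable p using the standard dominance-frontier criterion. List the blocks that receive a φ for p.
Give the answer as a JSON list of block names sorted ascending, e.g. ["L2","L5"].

idom tree: L1←L0 L2←L0 L3←L1 L4←L0 L5←L4 L6←L3 L7←L4 L8←L0 L9←L0
Join-block Dom:
  L4: preds {L1,L2,L3}: {L0,L1} ∩ {L0,L2} ∩ {L0,L1,L3} = {L0}; idom=L0
  L7: preds {L4,L5}: {L0,L4} ∩ {L0,L4,L5} = {L0,L4}; idom=L4
  L8: preds {L6,L7}: {L0,L1,L3,L6} ∩ {L0,L4,L7} = {L0}; idom=L0
  L9: preds {L1,L2,L5,L7,L8}: {L0,L1} ∩ {L0,L2} ∩ {L0,L4,L5} ∩ {L0,L4,L7} ∩ {L0,L8} = {L0}; idom=L0

DF walk-up:
  join L4 pred L1: L1 stop@L0
  join L4 pred L2: L2 stop@L0
  join L4 pred L3: L3→L1 stop@L0
  join L7 pred L4: · stop@L4
  join L7 pred L5: L5 stop@L4
  join L8 pred L6: L6→L3→L1 stop@L0
  join L8 pred L7: L7→L4 stop@L0
  join L9 pred L1: L1 stop@L0
  join L9 pred L2: L2 stop@L0
  join L9 pred L5: L5→L4 stop@L0
  join L9 pred L7: L7→L4 stop@L0
  join L9 pred L8: L8 stop@L0
  L0 → ∅
  L1 → {L4,L8,L9}
  L2 → {L4,L9}
  L3 → {L4,L8}
  L4 → {L8,L9}
  L5 → {L7,L9}
  L6 → {L8}
  L7 → {L8,L9}
  L8 → {L9}
  L9 → ∅

φ for p: defs {L4,L6}
  DF⁺ = {L8,L9}

Answer: ["L8", "L9"]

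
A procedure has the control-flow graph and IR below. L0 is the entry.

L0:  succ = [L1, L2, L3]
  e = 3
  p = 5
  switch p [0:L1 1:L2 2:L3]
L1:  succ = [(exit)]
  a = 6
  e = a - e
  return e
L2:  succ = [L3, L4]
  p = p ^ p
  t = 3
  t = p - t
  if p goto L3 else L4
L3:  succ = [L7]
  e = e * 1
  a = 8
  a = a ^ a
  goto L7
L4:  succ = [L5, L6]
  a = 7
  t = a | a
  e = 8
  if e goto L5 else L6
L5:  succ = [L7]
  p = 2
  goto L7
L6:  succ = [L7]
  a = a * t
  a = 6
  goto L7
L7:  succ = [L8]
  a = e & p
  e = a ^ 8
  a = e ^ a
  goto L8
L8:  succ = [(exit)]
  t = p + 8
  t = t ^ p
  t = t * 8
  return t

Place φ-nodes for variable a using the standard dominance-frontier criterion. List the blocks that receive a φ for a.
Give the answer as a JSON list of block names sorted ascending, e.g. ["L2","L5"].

idom tree: L1←L0 L2←L0 L3←L0 L4←L2 L5←L4 L6←L4 L7←L0 L8←L7
Dom at joins:
  L3: preds {L0,L2}: {L0} ∩ {L0,L2} = {L0}; idom=L0
  L7: preds {L3,L5,L6}: {L0,L3} ∩ {L0,L2,L4,L5} ∩ {L0,L2,L4,L6} = {L0}; idom=L0

DF walk-up:
  join L3 pred L0: · stop@L0
  join L3 pred L2: L2 stop@L0
  join L7 pred L3: L3 stop@L0
  join L7 pred L5: L5→L4→L2 stop@L0
  join L7 pred L6: L6→L4→L2 stop@L0
  L0: DF=∅
  L1: DF=∅
  L2: DF={L3,L7}
  L3: DF={L7}
  L4: DF={L7}
  L5: DF={L7}
  L6: DF={L7}
  L7: DF=∅
  L8: DF=∅

φ for a: defs {L1,L3,L4,L6,L7}
  DF⁺ = {L7}

Answer: ["L7"]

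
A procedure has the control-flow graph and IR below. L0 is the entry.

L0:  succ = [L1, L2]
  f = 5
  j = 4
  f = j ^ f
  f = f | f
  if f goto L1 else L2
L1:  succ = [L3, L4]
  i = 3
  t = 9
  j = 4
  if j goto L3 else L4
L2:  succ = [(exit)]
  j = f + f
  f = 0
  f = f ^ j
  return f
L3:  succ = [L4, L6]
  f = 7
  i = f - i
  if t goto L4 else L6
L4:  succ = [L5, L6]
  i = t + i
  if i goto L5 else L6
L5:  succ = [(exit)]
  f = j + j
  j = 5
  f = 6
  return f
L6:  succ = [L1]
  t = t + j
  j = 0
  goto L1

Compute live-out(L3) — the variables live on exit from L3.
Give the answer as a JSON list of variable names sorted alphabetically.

def/use:
  L0: def={f,j} ue=∅
  L1: def={i,j,t} ue=∅
  L2: def={f,j} ue={f}
  L3: def={f,i} ue={i,t}
  L4: def={i} ue={i,t}
  L5: def={f,j} ue={j}
  L6: def={j,t} ue={j,t}

Liveness:
  L0: in=∅ out={f}
  L1: in=∅ out={i,j,t}
  L2: in={f} out=∅
  L3: in={i,j,t} out={i,j,t}
  L4: in={i,j,t} out={j,t}
  L5: in={j} out=∅
  L6: in={j,t} out=∅

live-out(L3) = ["i", "j", "t"]

Answer: ["i", "j", "t"]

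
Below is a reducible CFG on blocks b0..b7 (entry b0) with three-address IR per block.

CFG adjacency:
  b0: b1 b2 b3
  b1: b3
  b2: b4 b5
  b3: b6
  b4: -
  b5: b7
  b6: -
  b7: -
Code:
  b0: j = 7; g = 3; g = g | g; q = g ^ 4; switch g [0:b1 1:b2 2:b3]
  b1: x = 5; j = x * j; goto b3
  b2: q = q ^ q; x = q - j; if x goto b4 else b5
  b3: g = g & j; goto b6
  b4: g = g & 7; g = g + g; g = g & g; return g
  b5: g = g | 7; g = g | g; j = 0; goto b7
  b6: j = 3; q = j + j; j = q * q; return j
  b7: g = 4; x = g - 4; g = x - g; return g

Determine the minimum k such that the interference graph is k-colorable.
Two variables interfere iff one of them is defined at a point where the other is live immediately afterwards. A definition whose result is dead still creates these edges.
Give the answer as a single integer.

Answer: 3

Derivation:
Block summaries:
  b0: def={g,j,q} ue=∅
  b1: def={j,x} ue={j}
  b2: def={q,x} ue={j,q}
  b3: def={g} ue={g,j}
  b4: def={g} ue={g}
  b5: def={g,j} ue={g}
  b6: def={j,q} ue=∅
  b7: def={g,x} ue=∅

Live sets:
  b0: in=∅ out={g,j,q}
  b1: in={g,j} out={g,j}
  b2: in={g,j,q} out={g}
  b3: in={g,j} out=∅
  b4: in={g} out=∅
  b5: in={g} out=∅
  b6: in=∅ out=∅
  b7: in=∅ out=∅

Interference:
  g↔{j,q,x}
  j↔{g,q,x}
  q↔{g,j}
  x↔{g,j}

Registers:
  clique {g,j,q} ⇒ need ≥ 3
  assign g→R0 j→R1 q→R2 x→R2 — no edge inside a register ⇒ χ ≤ 3
  χ = 3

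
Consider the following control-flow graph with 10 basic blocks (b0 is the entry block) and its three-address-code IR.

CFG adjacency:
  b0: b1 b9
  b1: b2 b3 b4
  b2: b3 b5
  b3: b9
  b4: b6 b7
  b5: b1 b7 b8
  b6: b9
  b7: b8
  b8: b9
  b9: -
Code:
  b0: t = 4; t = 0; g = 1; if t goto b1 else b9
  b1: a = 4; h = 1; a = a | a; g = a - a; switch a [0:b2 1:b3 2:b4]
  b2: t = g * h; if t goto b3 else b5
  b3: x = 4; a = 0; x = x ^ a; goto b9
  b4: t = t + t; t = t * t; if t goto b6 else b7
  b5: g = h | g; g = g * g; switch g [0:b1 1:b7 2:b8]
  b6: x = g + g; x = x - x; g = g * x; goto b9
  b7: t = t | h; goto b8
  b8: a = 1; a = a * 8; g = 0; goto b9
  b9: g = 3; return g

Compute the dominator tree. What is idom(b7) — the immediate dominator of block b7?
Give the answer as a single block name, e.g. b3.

idom tree: b1←b0 b2←b1 b3←b1 b4←b1 b5←b2 b6←b4 b7←b1 b8←b1 b9←b0
Dom at joins:
  b1: preds {b0,b5}: {b0} ∩ {b0,b1,b2,b5} = {b0}; idom=b0
  b3: preds {b1,b2}: {b0,b1} ∩ {b0,b1,b2} = {b0,b1}; idom=b1
  b7: preds {b4,b5}: {b0,b1,b4} ∩ {b0,b1,b2,b5} = {b0,b1}; idom=b1
  b8: preds {b5,b7}: {b0,b1,b2,b5} ∩ {b0,b1,b7} = {b0,b1}; idom=b1
  b9: preds {b0,b3,b6,b8}: {b0} ∩ {b0,b1,b3} ∩ {b0,b1,b4,b6} ∩ {b0,b1,b8} = {b0}; idom=b0

idom(b7) = b1

Answer: b1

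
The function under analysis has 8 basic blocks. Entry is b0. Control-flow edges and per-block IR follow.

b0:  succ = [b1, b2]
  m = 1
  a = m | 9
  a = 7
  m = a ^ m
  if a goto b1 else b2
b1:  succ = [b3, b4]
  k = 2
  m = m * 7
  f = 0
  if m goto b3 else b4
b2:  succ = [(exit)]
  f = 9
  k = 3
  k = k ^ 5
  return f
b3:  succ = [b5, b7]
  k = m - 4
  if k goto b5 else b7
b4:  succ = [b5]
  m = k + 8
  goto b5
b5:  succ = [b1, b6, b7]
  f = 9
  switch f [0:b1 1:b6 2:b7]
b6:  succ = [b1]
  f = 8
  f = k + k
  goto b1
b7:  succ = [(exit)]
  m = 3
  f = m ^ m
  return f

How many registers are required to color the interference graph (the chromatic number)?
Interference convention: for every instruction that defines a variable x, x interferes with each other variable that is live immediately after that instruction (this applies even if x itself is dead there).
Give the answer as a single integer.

Answer: 3

Analysis:
Block summaries:
  b0: {a,m} / ∅
  b1: {f,k,m} / {m}
  b2: {f,k} / ∅
  b3: {k} / {m}
  b4: {m} / {k}
  b5: {f} / ∅
  b6: {f} / {k}
  b7: {f,m} / ∅

Liveness:
  b0 li=∅ lo={m}
  b1 li={m} lo={k,m}
  b2 li=∅ lo=∅
  b3 li={m} lo={k,m}
  b4 li={k} lo={k,m}
  b5 li={k,m} lo={k,m}
  b6 li={k,m} lo={m}
  b7 li=∅ lo=∅

Conflict graph:
  a: {m}
  f: {k,m}
  k: {f,m}
  m: {a,f,k}

Registers:
  {f,k,m} pairwise interfere (3-clique) ⇒ χ ≥ 3
  3-colouring: c0={m}  c1={a,f}  c2={k}
  χ = 3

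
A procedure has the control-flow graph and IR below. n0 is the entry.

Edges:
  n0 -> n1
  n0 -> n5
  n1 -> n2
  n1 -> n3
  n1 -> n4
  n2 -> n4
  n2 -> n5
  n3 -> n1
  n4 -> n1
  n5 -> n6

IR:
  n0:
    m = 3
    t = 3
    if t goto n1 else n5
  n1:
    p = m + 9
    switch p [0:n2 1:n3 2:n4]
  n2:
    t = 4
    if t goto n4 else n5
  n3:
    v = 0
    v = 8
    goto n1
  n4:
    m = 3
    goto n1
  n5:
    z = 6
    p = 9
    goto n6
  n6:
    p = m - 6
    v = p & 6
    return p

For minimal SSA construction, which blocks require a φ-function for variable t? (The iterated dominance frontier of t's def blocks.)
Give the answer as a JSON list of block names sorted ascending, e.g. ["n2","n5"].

idom tree: n1←n0 n2←n1 n3←n1 n4←n1 n5←n0 n6←n5
Join-block Dom:
  n1: preds {n0,n3,n4}: {n0} ∩ {n0,n1,n3} ∩ {n0,n1,n4} = {n0}; idom=n0
  n4: preds {n1,n2}: {n0,n1} ∩ {n0,n1,n2} = {n0,n1}; idom=n1
  n5: preds {n0,n2}: {n0} ∩ {n0,n1,n2} = {n0}; idom=n0

DF derivation:
  join n1 pred n0: · stop@n0
  join n1 pred n3: n3→n1 stop@n0
  join n1 pred n4: n4→n1 stop@n0
  join n4 pred n1: · stop@n1
  join n4 pred n2: n2 stop@n1
  join n5 pred n0: · stop@n0
  join n5 pred n2: n2→n1 stop@n0
  DF(n0)=∅
  DF(n1)={n1,n5}
  DF(n2)={n4,n5}
  DF(n3)={n1}
  DF(n4)={n1}
  DF(n5)=∅
  DF(n6)=∅

φ for t: defs {n0,n2}
  DF⁺ = {n1,n4,n5}

Answer: ["n1", "n4", "n5"]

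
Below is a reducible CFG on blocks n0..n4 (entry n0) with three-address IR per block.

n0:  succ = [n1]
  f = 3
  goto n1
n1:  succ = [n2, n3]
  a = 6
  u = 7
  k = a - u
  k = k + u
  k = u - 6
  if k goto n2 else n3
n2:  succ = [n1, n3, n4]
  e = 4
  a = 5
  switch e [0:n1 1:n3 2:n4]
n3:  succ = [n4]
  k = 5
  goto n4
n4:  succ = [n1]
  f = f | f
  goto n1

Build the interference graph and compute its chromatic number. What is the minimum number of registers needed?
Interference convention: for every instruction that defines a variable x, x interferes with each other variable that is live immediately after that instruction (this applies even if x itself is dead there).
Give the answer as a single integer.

def/use:
  n0: def={f} ue=∅
  n1: def={a,k,u} ue=∅
  n2: def={a,e} ue=∅
  n3: def={k} ue=∅
  n4: def={f} ue={f}

Backward fixpoint:
  n0: in=∅ out={f}
  n1: in={f} out={f}
  n2: in={f} out={f}
  n3: in={f} out={f}
  n4: in={f} out={f}

Interfere edges:
  a — {e,f,u}
  e — {a,f}
  f — {a,e,k,u}
  k — {f,u}
  u — {a,f,k}

Chromatic number:
  {a,e,f} pairwise interfere (3-clique) ⇒ χ ≥ 3
  3-colouring: r0={f}  r1={a,k}  r2={e,u}
  χ = 3

Answer: 3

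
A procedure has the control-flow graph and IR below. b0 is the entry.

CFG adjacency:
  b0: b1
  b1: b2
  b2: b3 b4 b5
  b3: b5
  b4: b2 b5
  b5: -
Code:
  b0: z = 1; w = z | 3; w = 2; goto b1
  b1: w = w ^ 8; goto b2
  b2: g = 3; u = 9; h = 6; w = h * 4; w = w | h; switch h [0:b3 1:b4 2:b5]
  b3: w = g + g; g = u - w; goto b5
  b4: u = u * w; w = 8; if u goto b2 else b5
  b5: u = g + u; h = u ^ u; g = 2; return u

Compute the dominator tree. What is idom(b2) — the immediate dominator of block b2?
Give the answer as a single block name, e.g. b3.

idom tree: b1←b0 b2←b1 b3←b2 b4←b2 b5←b2
Join-block Dom:
  b2: preds {b1,b4}: {b0,b1} ∩ {b0,b1,b2,b4} = {b0,b1}; idom=b1
  b5: preds {b2,b3,b4}: {b0,b1,b2} ∩ {b0,b1,b2,b3} ∩ {b0,b1,b2,b4} = {b0,b1,b2}; idom=b2

idom(b2) = b1

Answer: b1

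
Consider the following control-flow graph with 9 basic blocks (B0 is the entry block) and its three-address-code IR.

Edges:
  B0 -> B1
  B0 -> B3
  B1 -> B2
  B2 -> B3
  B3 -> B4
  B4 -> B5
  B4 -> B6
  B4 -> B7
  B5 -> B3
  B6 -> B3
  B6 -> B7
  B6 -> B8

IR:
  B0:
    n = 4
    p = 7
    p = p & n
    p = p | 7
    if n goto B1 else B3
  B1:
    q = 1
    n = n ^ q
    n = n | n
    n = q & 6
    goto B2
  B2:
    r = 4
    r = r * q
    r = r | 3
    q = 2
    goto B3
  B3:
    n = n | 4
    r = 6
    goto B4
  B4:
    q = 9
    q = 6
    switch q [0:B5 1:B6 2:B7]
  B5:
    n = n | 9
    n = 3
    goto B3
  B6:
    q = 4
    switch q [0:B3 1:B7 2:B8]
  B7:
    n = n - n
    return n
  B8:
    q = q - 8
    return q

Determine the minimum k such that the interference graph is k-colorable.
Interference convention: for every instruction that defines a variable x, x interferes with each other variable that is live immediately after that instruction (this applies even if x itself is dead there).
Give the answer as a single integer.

Answer: 3

Derivation:
def/use:
  B0: {n,p} / ∅
  B1: {n,q} / {n}
  B2: {q,r} / {q}
  B3: {n,r} / {n}
  B4: {q} / ∅
  B5: {n} / {n}
  B6: {q} / ∅
  B7: {n} / {n}
  B8: {q} / {q}

Live sets:
  B0 li=∅ lo={n}
  B1 li={n} lo={n,q}
  B2 li={n,q} lo={n}
  B3 li={n} lo={n}
  B4 li={n} lo={n}
  B5 li={n} lo={n}
  B6 li={n} lo={n,q}
  B7 li={n} lo=∅
  B8 li={q} lo=∅

Conflict graph:
  n — {p,q,r}
  p — {n}
  q — {n,r}
  r — {n,q}

Chromatic number:
  {n,q,r} pairwise interfere (3-clique) ⇒ χ ≥ 3
  assign n→R0 p→R1 q→R1 r→R2 — no edge inside a register ⇒ χ ≤ 3
  χ = 3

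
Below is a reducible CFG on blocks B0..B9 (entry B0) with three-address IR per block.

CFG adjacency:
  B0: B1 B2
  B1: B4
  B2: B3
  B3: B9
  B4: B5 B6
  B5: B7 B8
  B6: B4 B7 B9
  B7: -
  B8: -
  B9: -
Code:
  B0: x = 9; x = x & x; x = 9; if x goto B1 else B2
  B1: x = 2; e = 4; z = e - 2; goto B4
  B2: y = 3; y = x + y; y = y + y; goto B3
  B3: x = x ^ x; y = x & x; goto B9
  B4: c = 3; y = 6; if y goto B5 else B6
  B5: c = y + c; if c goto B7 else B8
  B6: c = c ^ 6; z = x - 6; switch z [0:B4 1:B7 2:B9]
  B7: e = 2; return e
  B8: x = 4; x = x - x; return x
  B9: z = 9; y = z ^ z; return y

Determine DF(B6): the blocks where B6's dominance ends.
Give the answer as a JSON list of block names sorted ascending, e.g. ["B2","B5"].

idom tree: B1←B0 B2←B0 B3←B2 B4←B1 B5←B4 B6←B4 B7←B4 B8←B5 B9←B0
Join-block Dom:
  B4: preds {B1,B6}: {B0,B1} ∩ {B0,B1,B4,B6} = {B0,B1}; idom=B1
  B7: preds {B5,B6}: {B0,B1,B4,B5} ∩ {B0,B1,B4,B6} = {B0,B1,B4}; idom=B4
  B9: preds {B3,B6}: {B0,B2,B3} ∩ {B0,B1,B4,B6} = {B0}; idom=B0

Frontier:
  join B4 pred B1: · stop@B1
  join B4 pred B6: B6→B4 stop@B1
  join B7 pred B5: B5 stop@B4
  join B7 pred B6: B6 stop@B4
  join B9 pred B3: B3→B2 stop@B0
  join B9 pred B6: B6→B4→B1 stop@B0
  DF(B0)=∅
  DF(B1)={B9}
  DF(B2)={B9}
  DF(B3)={B9}
  DF(B4)={B4,B9}
  DF(B5)={B7}
  DF(B6)={B4,B7,B9}
  DF(B7)=∅
  DF(B8)=∅
  DF(B9)=∅

DF(B6) = ["B4", "B7", "B9"]

Answer: ["B4", "B7", "B9"]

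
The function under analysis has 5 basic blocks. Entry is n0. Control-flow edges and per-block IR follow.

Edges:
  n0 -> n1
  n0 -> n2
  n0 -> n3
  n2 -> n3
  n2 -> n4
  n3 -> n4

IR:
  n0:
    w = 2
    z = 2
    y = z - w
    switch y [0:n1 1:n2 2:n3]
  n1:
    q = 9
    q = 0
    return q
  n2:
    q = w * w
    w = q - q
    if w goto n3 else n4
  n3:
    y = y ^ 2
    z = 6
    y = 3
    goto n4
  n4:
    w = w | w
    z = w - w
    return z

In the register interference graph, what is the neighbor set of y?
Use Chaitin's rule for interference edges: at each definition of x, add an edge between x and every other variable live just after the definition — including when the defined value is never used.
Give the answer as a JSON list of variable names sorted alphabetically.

Answer: ["q", "w"]

Derivation:
Per-block:
  n0: def={w,y,z} ue=∅
  n1: def={q} ue=∅
  n2: def={q,w} ue={w}
  n3: def={y,z} ue={y}
  n4: def={w,z} ue={w}

Liveness:
  n0: in=∅ out={w,y}
  n1: in=∅ out=∅
  n2: in={w,y} out={w,y}
  n3: in={w,y} out={w}
  n4: in={w} out=∅

Conflict graph:
  q: {y}
  w: {y,z}
  y: {q,w}
  z: {w}

N(y) = ["q", "w"]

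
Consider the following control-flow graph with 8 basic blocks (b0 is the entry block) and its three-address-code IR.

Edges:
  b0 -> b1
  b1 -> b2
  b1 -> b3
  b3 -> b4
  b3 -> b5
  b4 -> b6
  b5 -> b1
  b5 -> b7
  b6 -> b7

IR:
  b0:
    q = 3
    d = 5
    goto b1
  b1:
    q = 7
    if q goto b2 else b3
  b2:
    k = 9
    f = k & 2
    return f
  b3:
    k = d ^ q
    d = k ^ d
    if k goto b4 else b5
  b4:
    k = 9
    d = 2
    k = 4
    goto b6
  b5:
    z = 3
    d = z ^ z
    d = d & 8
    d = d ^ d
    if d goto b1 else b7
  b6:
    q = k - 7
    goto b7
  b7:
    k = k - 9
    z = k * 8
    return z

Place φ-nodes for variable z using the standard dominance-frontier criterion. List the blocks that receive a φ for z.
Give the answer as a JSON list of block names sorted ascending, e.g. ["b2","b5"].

idom tree: b1←b0 b2←b1 b3←b1 b4←b3 b5←b3 b6←b4 b7←b3
Join-block Dom:
  b1: preds {b0,b5}: {b0} ∩ {b0,b1,b3,b5} = {b0}; idom=b0
  b7: preds {b5,b6}: {b0,b1,b3,b5} ∩ {b0,b1,b3,b4,b6} = {b0,b1,b3}; idom=b3

DF walk-up:
  join b1 pred b0: · stop@b0
  join b1 pred b5: b5→b3→b1 stop@b0
  join b7 pred b5: b5 stop@b3
  join b7 pred b6: b6→b4 stop@b3
  DF(b0)=∅
  DF(b1)={b1}
  DF(b2)=∅
  DF(b3)={b1}
  DF(b4)={b7}
  DF(b5)={b1,b7}
  DF(b6)={b7}
  DF(b7)=∅

φ for z: defs {b5,b7}
  DF⁺ = {b1,b7}

Answer: ["b1", "b7"]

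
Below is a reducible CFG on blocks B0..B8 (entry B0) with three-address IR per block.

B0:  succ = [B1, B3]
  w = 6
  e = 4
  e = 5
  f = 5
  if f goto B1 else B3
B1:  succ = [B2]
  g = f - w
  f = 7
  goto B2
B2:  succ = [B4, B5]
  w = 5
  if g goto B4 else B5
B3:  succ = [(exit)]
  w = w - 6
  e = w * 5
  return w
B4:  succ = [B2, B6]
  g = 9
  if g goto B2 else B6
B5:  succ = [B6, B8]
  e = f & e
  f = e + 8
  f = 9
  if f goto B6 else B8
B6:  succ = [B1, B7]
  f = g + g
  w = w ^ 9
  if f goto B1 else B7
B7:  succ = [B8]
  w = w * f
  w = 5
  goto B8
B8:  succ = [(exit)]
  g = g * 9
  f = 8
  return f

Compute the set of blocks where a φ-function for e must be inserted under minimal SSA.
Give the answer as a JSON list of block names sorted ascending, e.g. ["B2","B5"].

Answer: ["B1", "B6", "B8"]

Working:
idom tree: B1←B0 B2←B1 B3←B0 B4←B2 B5←B2 B6←B2 B7←B6 B8←B2
Dom∩ at merges:
  B1: preds {B0,B6}: {B0} ∩ {B0,B1,B2,B6} = {B0}; idom=B0
  B2: preds {B1,B4}: {B0,B1} ∩ {B0,B1,B2,B4} = {B0,B1}; idom=B1
  B6: preds {B4,B5}: {B0,B1,B2,B4} ∩ {B0,B1,B2,B5} = {B0,B1,B2}; idom=B2
  B8: preds {B5,B7}: {B0,B1,B2,B5} ∩ {B0,B1,B2,B6,B7} = {B0,B1,B2}; idom=B2

DF derivation:
  join B1 pred B0: · stop@B0
  join B1 pred B6: B6→B2→B1 stop@B0
  join B2 pred B1: · stop@B1
  join B2 pred B4: B4→B2 stop@B1
  join B6 pred B4: B4 stop@B2
  join B6 pred B5: B5 stop@B2
  join B8 pred B5: B5 stop@B2
  join B8 pred B7: B7→B6 stop@B2
  B0: DF=∅
  B1: DF={B1}
  B2: DF={B1,B2}
  B3: DF=∅
  B4: DF={B2,B6}
  B5: DF={B6,B8}
  B6: DF={B1,B8}
  B7: DF={B8}
  B8: DF=∅

φ for e: defs {B0,B3,B5}
  DF⁺ = {B1,B6,B8}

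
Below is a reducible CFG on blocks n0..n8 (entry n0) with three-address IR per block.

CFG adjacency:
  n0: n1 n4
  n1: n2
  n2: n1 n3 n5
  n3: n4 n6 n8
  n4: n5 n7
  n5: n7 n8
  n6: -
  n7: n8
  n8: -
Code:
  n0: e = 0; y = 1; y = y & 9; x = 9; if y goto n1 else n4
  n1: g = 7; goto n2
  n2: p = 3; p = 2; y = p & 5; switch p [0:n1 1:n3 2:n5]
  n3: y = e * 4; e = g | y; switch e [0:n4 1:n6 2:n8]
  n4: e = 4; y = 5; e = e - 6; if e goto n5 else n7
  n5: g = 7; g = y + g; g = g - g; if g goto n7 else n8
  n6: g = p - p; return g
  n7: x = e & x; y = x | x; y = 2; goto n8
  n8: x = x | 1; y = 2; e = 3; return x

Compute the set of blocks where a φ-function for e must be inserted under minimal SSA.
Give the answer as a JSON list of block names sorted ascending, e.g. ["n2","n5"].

idom tree: n1←n0 n2←n1 n3←n2 n4←n0 n5←n0 n6←n3 n7←n0 n8←n0
Join-block Dom:
  n1: preds {n0,n2}: {n0} ∩ {n0,n1,n2} = {n0}; idom=n0
  n4: preds {n0,n3}: {n0} ∩ {n0,n1,n2,n3} = {n0}; idom=n0
  n5: preds {n2,n4}: {n0,n1,n2} ∩ {n0,n4} = {n0}; idom=n0
  n7: preds {n4,n5}: {n0,n4} ∩ {n0,n5} = {n0}; idom=n0
  n8: preds {n3,n5,n7}: {n0,n1,n2,n3} ∩ {n0,n5} ∩ {n0,n7} = {n0}; idom=n0

DF derivation:
  n1←n0: walk · to n0
  n1←n2: walk n2→n1 to n0
  n4←n0: walk · to n0
  n4←n3: walk n3→n2→n1 to n0
  n5←n2: walk n2→n1 to n0
  n5←n4: walk n4 to n0
  n7←n4: walk n4 to n0
  n7←n5: walk n5 to n0
  n8←n3: walk n3→n2→n1 to n0
  n8←n5: walk n5 to n0
  n8←n7: walk n7 to n0
  n0 → ∅
  n1 → {n1,n4,n5,n8}
  n2 → {n1,n4,n5,n8}
  n3 → {n4,n8}
  n4 → {n5,n7}
  n5 → {n7,n8}
  n6 → ∅
  n7 → {n8}
  n8 → ∅

φ for e: defs {n0,n3,n4,n8}
  DF⁺ = {n4,n5,n7,n8}

Answer: ["n4", "n5", "n7", "n8"]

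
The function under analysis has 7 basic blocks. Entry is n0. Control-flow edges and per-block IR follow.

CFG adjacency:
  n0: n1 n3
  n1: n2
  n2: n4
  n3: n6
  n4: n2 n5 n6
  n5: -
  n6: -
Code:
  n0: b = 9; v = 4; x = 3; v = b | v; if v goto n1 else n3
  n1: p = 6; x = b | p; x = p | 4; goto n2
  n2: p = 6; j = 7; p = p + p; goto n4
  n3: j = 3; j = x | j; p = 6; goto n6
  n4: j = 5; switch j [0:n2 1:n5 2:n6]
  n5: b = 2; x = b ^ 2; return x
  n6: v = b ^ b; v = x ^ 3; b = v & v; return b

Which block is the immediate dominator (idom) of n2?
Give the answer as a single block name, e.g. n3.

idom tree: n1←n0 n2←n1 n3←n0 n4←n2 n5←n4 n6←n0
Join-block Dom:
  n2: preds {n1,n4}: {n0,n1} ∩ {n0,n1,n2,n4} = {n0,n1}; idom=n1
  n6: preds {n3,n4}: {n0,n3} ∩ {n0,n1,n2,n4} = {n0}; idom=n0

idom(n2) = n1

Answer: n1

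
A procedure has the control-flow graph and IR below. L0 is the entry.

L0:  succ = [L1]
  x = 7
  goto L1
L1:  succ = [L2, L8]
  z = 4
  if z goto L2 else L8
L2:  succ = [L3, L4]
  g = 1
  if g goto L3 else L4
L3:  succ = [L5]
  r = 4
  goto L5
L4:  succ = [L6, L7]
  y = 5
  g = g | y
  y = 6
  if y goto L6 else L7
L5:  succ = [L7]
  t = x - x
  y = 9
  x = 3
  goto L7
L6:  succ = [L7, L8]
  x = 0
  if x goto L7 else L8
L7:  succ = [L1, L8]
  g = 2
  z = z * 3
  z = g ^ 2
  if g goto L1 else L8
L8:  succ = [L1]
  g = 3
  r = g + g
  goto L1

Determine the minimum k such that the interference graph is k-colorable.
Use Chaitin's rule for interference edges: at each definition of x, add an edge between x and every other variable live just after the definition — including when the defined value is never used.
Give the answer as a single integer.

Answer: 4

Working:
Block summaries:
  L0: def={x} ue=∅
  L1: def={z} ue=∅
  L2: def={g} ue=∅
  L3: def={r} ue=∅
  L4: def={g,y} ue={g}
  L5: def={t,x,y} ue={x}
  L6: def={x} ue=∅
  L7: def={g,z} ue={z}
  L8: def={g,r} ue=∅

Liveness:
  L0 li=∅ lo={x}
  L1 li={x} lo={x,z}
  L2 li={x,z} lo={g,x,z}
  L3 li={x,z} lo={x,z}
  L4 li={g,x,z} lo={x,z}
  L5 li={x,z} lo={x,z}
  L6 li={z} lo={x,z}
  L7 li={x,z} lo={x}
  L8 li={x} lo={x}

Interfere edges:
  g: {x,y,z}
  r: {x,z}
  t: {z}
  x: {g,r,y,z}
  y: {g,x,z}
  z: {g,r,t,x,y}

Colouring:
  clique {g,x,y,z} ⇒ need ≥ 4
  4-colouring: R0={z}  R1={t,x}  R2={g,r}  R3={y}
  χ = 4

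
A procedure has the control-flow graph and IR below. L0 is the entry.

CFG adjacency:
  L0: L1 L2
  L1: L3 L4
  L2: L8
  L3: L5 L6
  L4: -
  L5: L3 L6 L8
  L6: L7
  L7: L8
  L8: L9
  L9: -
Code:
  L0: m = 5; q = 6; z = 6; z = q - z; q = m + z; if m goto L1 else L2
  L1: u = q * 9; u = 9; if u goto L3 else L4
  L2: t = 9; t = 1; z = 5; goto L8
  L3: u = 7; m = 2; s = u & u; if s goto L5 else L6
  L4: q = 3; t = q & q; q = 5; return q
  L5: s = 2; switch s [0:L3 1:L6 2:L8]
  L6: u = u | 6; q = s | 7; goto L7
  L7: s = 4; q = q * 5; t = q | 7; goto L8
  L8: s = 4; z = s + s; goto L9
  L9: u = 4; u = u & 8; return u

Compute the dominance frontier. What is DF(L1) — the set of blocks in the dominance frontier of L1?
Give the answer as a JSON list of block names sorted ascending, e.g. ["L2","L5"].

Answer: ["L8"]

Derivation:
idom tree: L1←L0 L2←L0 L3←L1 L4←L1 L5←L3 L6←L3 L7←L6 L8←L0 L9←L8
Dom at joins:
  L3: preds {L1,L5}: {L0,L1} ∩ {L0,L1,L3,L5} = {L0,L1}; idom=L1
  L6: preds {L3,L5}: {L0,L1,L3} ∩ {L0,L1,L3,L5} = {L0,L1,L3}; idom=L3
  L8: preds {L2,L5,L7}: {L0,L2} ∩ {L0,L1,L3,L5} ∩ {L0,L1,L3,L6,L7} = {L0}; idom=L0

Frontier:
  join L3 pred L1: · stop@L1
  join L3 pred L5: L5→L3 stop@L1
  join L6 pred L3: · stop@L3
  join L6 pred L5: L5 stop@L3
  join L8 pred L2: L2 stop@L0
  join L8 pred L5: L5→L3→L1 stop@L0
  join L8 pred L7: L7→L6→L3→L1 stop@L0
  DF(L0)=∅
  DF(L1)={L8}
  DF(L2)={L8}
  DF(L3)={L3,L8}
  DF(L4)=∅
  DF(L5)={L3,L6,L8}
  DF(L6)={L8}
  DF(L7)={L8}
  DF(L8)=∅
  DF(L9)=∅

DF(L1) = ["L8"]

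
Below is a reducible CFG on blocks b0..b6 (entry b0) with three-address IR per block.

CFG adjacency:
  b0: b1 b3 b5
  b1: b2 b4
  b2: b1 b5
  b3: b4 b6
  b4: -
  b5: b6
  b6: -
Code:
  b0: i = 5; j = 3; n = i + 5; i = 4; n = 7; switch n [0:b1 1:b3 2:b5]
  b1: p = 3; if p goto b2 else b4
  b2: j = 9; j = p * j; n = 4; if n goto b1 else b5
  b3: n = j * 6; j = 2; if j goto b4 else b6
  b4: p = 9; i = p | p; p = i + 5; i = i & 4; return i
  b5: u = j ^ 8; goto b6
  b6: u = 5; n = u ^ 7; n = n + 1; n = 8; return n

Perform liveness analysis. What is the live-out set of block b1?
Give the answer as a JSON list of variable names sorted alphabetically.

Answer: ["p"]

Derivation:
Block summaries:
  b0 def {i,j,n} use ∅
  b1 def {p} use ∅
  b2 def {j,n} use {p}
  b3 def {j,n} use {j}
  b4 def {i,p} use ∅
  b5 def {u} use {j}
  b6 def {n,u} use ∅

Live sets:
  live b0: ∅→{j}
  live b1: ∅→{p}
  live b2: {p}→{j}
  live b3: {j}→∅
  live b4: ∅→∅
  live b5: {j}→∅
  live b6: ∅→∅

live-out(b1) = ["p"]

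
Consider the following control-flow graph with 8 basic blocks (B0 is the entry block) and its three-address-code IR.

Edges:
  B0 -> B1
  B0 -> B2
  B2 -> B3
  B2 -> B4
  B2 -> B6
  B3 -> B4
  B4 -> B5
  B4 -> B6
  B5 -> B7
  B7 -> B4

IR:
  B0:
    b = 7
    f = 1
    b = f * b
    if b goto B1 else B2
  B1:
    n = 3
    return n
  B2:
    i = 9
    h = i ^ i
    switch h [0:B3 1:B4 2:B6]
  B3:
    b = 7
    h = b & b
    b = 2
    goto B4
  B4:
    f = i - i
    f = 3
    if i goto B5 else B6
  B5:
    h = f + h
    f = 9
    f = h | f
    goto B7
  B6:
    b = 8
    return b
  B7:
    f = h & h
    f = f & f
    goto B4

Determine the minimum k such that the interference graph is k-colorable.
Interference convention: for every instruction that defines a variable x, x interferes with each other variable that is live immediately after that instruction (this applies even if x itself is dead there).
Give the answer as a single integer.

Answer: 4

Derivation:
Per-block:
  B0: {b,f} / ∅
  B1: {n} / ∅
  B2: {h,i} / ∅
  B3: {b,h} / ∅
  B4: {f} / {i}
  B5: {f,h} / {f,h}
  B6: {b} / ∅
  B7: {f} / {h}

Live sets:
  B0: in=∅ out=∅
  B1: in=∅ out=∅
  B2: in=∅ out={h,i}
  B3: in={i} out={h,i}
  B4: in={h,i} out={f,h,i}
  B5: in={f,h,i} out={h,i}
  B6: in=∅ out=∅
  B7: in={h,i} out={h,i}

Interfere edges:
  b↔{f,h,i}
  f↔{b,h,i}
  h↔{b,f,i}
  i↔{b,f,h}
  n↔∅

Registers:
  {b,f,h,i} pairwise interfere (4-clique) ⇒ χ ≥ 4
  4-colouring: c0={b,n}  c1={f}  c2={h}  c3={i}
  χ = 4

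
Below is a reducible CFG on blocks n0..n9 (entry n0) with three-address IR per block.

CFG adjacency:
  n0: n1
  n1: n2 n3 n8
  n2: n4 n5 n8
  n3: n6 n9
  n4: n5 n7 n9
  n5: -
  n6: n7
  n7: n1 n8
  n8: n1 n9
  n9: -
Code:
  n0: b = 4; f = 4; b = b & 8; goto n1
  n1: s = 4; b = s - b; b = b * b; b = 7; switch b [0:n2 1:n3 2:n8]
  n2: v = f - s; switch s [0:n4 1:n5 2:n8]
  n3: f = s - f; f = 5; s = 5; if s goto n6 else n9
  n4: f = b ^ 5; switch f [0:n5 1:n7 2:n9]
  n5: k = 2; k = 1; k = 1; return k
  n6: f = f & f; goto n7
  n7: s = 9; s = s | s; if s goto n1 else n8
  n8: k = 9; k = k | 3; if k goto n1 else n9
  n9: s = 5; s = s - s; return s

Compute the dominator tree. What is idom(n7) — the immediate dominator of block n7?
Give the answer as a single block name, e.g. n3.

Answer: n1

Working:
idom tree: n1←n0 n2←n1 n3←n1 n4←n2 n5←n2 n6←n3 n7←n1 n8←n1 n9←n1
Dom at joins:
  n1: preds {n0,n7,n8}: {n0} ∩ {n0,n1,n7} ∩ {n0,n1,n8} = {n0}; idom=n0
  n5: preds {n2,n4}: {n0,n1,n2} ∩ {n0,n1,n2,n4} = {n0,n1,n2}; idom=n2
  n7: preds {n4,n6}: {n0,n1,n2,n4} ∩ {n0,n1,n3,n6} = {n0,n1}; idom=n1
  n8: preds {n1,n2,n7}: {n0,n1} ∩ {n0,n1,n2} ∩ {n0,n1,n7} = {n0,n1}; idom=n1
  n9: preds {n3,n4,n8}: {n0,n1,n3} ∩ {n0,n1,n2,n4} ∩ {n0,n1,n8} = {n0,n1}; idom=n1

idom(n7) = n1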